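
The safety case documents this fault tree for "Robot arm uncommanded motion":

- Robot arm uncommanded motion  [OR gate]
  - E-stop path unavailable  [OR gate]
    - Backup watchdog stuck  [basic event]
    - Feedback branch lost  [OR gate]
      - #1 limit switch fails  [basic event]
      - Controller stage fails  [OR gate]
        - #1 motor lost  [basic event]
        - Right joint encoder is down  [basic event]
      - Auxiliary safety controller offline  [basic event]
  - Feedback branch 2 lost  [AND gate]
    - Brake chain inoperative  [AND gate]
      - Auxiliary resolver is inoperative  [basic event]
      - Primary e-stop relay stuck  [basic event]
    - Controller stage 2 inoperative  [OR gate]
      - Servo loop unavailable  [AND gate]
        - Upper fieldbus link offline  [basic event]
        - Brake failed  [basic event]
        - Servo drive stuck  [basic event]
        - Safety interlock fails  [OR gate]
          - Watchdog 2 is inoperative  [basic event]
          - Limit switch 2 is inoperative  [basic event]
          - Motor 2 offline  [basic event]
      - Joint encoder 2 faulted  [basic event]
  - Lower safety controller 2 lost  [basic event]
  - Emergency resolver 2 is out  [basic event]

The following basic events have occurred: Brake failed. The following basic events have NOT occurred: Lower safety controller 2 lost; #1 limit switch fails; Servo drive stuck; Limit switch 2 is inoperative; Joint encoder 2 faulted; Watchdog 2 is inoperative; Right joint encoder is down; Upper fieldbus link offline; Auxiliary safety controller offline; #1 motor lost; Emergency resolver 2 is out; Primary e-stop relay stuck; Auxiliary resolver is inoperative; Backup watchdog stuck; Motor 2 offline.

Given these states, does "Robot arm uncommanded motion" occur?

No

Controller stage fails [OR]: #1 motor lost=not, Right joint encoder is down=not → no input occurs → does not occur.
Feedback branch lost [OR]: #1 limit switch fails=not, Controller stage fails=not, Auxiliary safety controller offline=not → no input occurs → does not occur.
E-stop path unavailable [OR]: Backup watchdog stuck=not, Feedback branch lost=not → no input occurs → does not occur.
Brake chain inoperative [AND]: Auxiliary resolver is inoperative=not, Primary e-stop relay stuck=not → not all inputs occur → does not occur.
Safety interlock fails [OR]: Watchdog 2 is inoperative=not, Limit switch 2 is inoperative=not, Motor 2 offline=not → no input occurs → does not occur.
Servo loop unavailable [AND]: Upper fieldbus link offline=not, Brake failed=occurs, Servo drive stuck=not, Safety interlock fails=not → not all inputs occur → does not occur.
Controller stage 2 inoperative [OR]: Servo loop unavailable=not, Joint encoder 2 faulted=not → no input occurs → does not occur.
Feedback branch 2 lost [AND]: Brake chain inoperative=not, Controller stage 2 inoperative=not → not all inputs occur → does not occur.
Robot arm uncommanded motion [OR]: E-stop path unavailable=not, Feedback branch 2 lost=not, Lower safety controller 2 lost=not, Emergency resolver 2 is out=not → no input occurs → does not occur.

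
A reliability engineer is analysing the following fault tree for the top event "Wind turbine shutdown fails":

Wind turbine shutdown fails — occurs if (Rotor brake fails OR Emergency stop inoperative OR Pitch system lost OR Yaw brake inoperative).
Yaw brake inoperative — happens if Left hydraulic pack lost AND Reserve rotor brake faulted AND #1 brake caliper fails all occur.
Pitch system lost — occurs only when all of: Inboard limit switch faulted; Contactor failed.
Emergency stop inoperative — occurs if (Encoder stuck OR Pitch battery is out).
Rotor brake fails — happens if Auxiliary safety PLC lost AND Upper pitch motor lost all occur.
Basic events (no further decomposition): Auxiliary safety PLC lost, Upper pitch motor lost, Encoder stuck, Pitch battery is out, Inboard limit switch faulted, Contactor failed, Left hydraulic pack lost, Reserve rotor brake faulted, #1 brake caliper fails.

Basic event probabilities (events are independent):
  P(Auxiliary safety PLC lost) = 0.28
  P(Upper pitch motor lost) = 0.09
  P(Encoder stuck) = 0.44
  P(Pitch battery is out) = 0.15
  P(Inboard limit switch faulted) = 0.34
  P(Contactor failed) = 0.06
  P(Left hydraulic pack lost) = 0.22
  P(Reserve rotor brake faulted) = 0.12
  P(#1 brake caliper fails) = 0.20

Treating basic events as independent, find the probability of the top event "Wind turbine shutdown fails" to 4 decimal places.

P(Rotor brake fails) [AND] = 0.28 × 0.09 = 0.025200
P(Emergency stop inoperative) [OR] = 1 − (1−0.44) × (1−0.15) = 0.524000
P(Pitch system lost) [AND] = 0.34 × 0.06 = 0.020400
P(Yaw brake inoperative) [AND] = 0.22 × 0.12 × 0.20 = 0.005280
P(Wind turbine shutdown fails) [OR] = 1 − (1−0.025200) × (1−0.524000) × (1−0.020400) × (1−0.005280) = 0.547861
Rounded to 4 decimal places: P(Wind turbine shutdown fails) ≈ 0.5479.

0.5479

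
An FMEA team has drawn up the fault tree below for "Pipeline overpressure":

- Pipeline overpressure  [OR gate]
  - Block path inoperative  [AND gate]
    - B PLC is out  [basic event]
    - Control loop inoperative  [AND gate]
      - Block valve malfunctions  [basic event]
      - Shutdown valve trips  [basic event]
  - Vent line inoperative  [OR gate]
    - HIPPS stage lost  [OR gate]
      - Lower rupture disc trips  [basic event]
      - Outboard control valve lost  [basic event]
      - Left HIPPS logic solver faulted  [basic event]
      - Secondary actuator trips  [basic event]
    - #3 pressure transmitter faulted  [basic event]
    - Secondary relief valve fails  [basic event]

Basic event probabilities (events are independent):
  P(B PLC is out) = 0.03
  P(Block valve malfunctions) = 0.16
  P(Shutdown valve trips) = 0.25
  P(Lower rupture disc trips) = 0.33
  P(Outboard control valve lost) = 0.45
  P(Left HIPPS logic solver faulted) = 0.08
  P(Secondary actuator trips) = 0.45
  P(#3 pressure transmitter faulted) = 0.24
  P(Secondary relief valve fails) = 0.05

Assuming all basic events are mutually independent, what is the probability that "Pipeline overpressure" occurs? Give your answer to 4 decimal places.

P(Control loop inoperative) [AND] = 0.16 × 0.25 = 0.040000
P(Block path inoperative) [AND] = 0.03 × 0.040000 = 0.001200
P(HIPPS stage lost) [OR] = 1 − (1−0.33) × (1−0.45) × (1−0.08) × (1−0.45) = 0.813539
P(Vent line inoperative) [OR] = 1 − (1−0.813539) × (1−0.24) × (1−0.05) = 0.865375
P(Pipeline overpressure) [OR] = 1 − (1−0.001200) × (1−0.865375) = 0.865537
Rounded to 4 decimal places: P(Pipeline overpressure) ≈ 0.8655.

0.8655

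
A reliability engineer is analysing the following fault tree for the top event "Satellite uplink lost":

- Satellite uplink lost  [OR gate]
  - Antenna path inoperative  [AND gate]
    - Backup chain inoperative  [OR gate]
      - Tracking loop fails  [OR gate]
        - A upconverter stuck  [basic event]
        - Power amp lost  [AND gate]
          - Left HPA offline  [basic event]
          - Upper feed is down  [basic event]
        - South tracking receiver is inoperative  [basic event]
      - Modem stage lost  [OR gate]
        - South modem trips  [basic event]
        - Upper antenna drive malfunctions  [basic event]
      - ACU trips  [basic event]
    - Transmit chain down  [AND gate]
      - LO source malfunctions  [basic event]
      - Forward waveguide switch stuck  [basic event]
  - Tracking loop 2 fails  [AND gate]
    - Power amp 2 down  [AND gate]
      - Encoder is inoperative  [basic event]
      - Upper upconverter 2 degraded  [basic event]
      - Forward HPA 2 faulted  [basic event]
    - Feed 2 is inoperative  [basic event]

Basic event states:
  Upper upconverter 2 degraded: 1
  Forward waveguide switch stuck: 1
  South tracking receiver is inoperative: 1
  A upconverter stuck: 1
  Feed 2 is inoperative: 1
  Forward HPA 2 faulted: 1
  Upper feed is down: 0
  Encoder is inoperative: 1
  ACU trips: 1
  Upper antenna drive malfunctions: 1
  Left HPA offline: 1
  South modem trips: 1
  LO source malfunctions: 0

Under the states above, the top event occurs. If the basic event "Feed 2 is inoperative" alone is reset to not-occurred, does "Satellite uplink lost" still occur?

Counterfactual: set "Feed 2 is inoperative" to not occurred.
Power amp lost [AND]: Left HPA offline=occurs, Upper feed is down=not → not all inputs occur → does not occur.
Tracking loop fails [OR]: A upconverter stuck=occurs, Power amp lost=not, South tracking receiver is inoperative=occurs → at least one input occurs → occurs.
Modem stage lost [OR]: South modem trips=occurs, Upper antenna drive malfunctions=occurs → at least one input occurs → occurs.
Backup chain inoperative [OR]: Tracking loop fails=occurs, Modem stage lost=occurs, ACU trips=occurs → at least one input occurs → occurs.
Transmit chain down [AND]: LO source malfunctions=not, Forward waveguide switch stuck=occurs → not all inputs occur → does not occur.
Antenna path inoperative [AND]: Backup chain inoperative=occurs, Transmit chain down=not → not all inputs occur → does not occur.
Power amp 2 down [AND]: Encoder is inoperative=occurs, Upper upconverter 2 degraded=occurs, Forward HPA 2 faulted=occurs → all inputs occur → occurs.
Tracking loop 2 fails [AND]: Power amp 2 down=occurs, Feed 2 is inoperative=not → not all inputs occur → does not occur.
Satellite uplink lost [OR]: Antenna path inoperative=not, Tracking loop 2 fails=not → no input occurs → does not occur.

No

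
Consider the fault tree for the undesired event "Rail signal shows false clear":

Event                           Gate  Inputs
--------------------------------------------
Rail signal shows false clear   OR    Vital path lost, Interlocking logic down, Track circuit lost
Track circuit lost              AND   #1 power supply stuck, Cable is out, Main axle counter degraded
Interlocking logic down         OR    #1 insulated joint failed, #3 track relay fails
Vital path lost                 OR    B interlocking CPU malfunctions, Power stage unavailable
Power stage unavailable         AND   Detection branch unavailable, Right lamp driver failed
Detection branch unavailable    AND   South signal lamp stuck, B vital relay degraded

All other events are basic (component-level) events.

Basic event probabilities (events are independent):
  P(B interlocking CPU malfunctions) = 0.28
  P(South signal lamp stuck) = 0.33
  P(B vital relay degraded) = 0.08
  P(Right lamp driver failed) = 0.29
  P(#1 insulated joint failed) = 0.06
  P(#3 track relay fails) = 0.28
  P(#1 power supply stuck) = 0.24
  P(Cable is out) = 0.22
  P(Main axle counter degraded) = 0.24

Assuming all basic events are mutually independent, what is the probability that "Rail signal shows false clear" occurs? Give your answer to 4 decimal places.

P(Detection branch unavailable) [AND] = 0.33 × 0.08 = 0.026400
P(Power stage unavailable) [AND] = 0.026400 × 0.29 = 0.007656
P(Vital path lost) [OR] = 1 − (1−0.28) × (1−0.007656) = 0.285512
P(Interlocking logic down) [OR] = 1 − (1−0.06) × (1−0.28) = 0.323200
P(Track circuit lost) [AND] = 0.24 × 0.22 × 0.24 = 0.012672
P(Rail signal shows false clear) [OR] = 1 − (1−0.285512) × (1−0.323200) × (1−0.012672) = 0.522562
Rounded to 4 decimal places: P(Rail signal shows false clear) ≈ 0.5226.

0.5226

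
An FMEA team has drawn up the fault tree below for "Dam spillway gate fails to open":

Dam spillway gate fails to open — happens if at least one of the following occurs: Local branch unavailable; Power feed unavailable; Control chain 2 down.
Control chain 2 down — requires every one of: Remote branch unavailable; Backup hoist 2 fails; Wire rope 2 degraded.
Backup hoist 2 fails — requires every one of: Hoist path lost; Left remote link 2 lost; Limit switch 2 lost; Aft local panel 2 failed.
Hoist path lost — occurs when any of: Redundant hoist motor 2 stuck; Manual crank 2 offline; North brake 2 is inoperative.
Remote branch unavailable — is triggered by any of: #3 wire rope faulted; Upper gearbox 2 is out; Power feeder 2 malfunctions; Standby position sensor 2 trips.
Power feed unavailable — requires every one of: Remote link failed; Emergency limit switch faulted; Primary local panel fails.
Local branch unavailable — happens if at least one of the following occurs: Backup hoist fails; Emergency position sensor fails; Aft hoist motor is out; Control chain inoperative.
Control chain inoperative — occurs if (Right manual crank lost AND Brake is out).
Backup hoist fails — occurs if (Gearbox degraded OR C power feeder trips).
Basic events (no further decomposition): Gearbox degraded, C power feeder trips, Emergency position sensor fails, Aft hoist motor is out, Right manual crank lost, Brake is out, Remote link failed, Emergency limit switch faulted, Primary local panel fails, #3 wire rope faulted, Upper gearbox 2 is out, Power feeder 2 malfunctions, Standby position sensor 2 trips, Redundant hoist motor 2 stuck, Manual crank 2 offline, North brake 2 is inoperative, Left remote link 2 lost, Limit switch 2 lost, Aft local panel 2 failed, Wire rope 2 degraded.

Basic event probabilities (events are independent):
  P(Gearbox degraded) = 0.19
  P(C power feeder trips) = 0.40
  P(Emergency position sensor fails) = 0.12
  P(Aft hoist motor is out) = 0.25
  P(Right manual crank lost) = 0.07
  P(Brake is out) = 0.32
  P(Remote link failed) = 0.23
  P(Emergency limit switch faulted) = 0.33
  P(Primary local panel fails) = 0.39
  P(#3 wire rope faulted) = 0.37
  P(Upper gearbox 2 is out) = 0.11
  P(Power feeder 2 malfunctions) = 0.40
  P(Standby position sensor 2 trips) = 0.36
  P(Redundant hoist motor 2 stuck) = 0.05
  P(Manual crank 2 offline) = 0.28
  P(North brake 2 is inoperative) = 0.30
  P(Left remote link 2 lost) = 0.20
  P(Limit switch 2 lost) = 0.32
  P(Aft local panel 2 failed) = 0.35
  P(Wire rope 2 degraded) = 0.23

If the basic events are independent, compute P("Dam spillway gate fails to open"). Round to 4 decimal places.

P(Backup hoist fails) [OR] = 1 − (1−0.19) × (1−0.40) = 0.514000
P(Control chain inoperative) [AND] = 0.07 × 0.32 = 0.022400
P(Local branch unavailable) [OR] = 1 − (1−0.514000) × (1−0.12) × (1−0.25) × (1−0.022400) = 0.686425
P(Power feed unavailable) [AND] = 0.23 × 0.33 × 0.39 = 0.029601
P(Remote branch unavailable) [OR] = 1 − (1−0.37) × (1−0.11) × (1−0.40) × (1−0.36) = 0.784691
P(Hoist path lost) [OR] = 1 − (1−0.05) × (1−0.28) × (1−0.30) = 0.521200
P(Backup hoist 2 fails) [AND] = 0.521200 × 0.20 × 0.32 × 0.35 = 0.011675
P(Control chain 2 down) [AND] = 0.784691 × 0.011675 × 0.23 = 0.002107
P(Dam spillway gate fails to open) [OR] = 1 − (1−0.686425) × (1−0.029601) × (1−0.002107) = 0.696348
Rounded to 4 decimal places: P(Dam spillway gate fails to open) ≈ 0.6963.

0.6963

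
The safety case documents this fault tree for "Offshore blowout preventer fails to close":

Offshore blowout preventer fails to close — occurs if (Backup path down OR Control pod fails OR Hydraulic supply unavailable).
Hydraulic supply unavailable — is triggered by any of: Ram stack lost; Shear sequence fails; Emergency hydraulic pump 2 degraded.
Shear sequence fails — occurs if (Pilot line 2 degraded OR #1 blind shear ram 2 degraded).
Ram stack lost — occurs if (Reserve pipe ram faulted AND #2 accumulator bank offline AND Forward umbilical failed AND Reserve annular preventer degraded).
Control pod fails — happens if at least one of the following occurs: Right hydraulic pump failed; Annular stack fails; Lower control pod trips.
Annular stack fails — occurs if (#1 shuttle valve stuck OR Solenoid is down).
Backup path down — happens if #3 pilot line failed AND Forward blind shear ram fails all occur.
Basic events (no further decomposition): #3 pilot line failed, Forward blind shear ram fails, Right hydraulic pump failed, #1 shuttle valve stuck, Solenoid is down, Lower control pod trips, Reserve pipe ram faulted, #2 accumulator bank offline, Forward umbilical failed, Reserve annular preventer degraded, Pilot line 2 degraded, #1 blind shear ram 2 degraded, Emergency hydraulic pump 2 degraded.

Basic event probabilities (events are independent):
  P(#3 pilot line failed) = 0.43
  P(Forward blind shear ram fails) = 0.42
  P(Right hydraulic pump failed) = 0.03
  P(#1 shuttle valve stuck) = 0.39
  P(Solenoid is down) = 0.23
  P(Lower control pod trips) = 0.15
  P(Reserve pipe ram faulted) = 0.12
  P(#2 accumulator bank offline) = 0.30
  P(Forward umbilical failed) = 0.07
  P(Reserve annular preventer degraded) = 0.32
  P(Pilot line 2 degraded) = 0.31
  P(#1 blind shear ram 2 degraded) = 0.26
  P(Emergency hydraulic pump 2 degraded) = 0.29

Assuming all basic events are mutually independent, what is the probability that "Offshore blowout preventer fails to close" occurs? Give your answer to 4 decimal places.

0.8851

P(Backup path down) [AND] = 0.43 × 0.42 = 0.180600
P(Annular stack fails) [OR] = 1 − (1−0.39) × (1−0.23) = 0.530300
P(Control pod fails) [OR] = 1 − (1−0.03) × (1−0.530300) × (1−0.15) = 0.612732
P(Ram stack lost) [AND] = 0.12 × 0.30 × 0.07 × 0.32 = 0.000806
P(Shear sequence fails) [OR] = 1 − (1−0.31) × (1−0.26) = 0.489400
P(Hydraulic supply unavailable) [OR] = 1 − (1−0.000806) × (1−0.489400) × (1−0.29) = 0.637766
P(Offshore blowout preventer fails to close) [OR] = 1 − (1−0.180600) × (1−0.612732) × (1−0.637766) = 0.885053
Rounded to 4 decimal places: P(Offshore blowout preventer fails to close) ≈ 0.8851.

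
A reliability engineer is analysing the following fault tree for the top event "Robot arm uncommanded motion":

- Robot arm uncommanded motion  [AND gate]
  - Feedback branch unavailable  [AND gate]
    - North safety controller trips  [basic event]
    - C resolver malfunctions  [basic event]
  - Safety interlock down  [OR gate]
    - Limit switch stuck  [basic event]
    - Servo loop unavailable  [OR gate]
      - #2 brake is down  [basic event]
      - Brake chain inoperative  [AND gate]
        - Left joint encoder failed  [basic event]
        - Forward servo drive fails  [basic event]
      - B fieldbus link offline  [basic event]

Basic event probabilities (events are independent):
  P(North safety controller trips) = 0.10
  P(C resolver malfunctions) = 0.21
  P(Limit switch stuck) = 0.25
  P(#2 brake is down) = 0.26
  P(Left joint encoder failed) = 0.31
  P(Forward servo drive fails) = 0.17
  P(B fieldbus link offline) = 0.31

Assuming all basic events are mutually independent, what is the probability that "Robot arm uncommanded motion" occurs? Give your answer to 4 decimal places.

P(Feedback branch unavailable) [AND] = 0.10 × 0.21 = 0.021000
P(Brake chain inoperative) [AND] = 0.31 × 0.17 = 0.052700
P(Servo loop unavailable) [OR] = 1 − (1−0.26) × (1−0.052700) × (1−0.31) = 0.516309
P(Safety interlock down) [OR] = 1 − (1−0.25) × (1−0.516309) = 0.637232
P(Robot arm uncommanded motion) [AND] = 0.021000 × 0.637232 = 0.013382
Rounded to 4 decimal places: P(Robot arm uncommanded motion) ≈ 0.0134.

0.0134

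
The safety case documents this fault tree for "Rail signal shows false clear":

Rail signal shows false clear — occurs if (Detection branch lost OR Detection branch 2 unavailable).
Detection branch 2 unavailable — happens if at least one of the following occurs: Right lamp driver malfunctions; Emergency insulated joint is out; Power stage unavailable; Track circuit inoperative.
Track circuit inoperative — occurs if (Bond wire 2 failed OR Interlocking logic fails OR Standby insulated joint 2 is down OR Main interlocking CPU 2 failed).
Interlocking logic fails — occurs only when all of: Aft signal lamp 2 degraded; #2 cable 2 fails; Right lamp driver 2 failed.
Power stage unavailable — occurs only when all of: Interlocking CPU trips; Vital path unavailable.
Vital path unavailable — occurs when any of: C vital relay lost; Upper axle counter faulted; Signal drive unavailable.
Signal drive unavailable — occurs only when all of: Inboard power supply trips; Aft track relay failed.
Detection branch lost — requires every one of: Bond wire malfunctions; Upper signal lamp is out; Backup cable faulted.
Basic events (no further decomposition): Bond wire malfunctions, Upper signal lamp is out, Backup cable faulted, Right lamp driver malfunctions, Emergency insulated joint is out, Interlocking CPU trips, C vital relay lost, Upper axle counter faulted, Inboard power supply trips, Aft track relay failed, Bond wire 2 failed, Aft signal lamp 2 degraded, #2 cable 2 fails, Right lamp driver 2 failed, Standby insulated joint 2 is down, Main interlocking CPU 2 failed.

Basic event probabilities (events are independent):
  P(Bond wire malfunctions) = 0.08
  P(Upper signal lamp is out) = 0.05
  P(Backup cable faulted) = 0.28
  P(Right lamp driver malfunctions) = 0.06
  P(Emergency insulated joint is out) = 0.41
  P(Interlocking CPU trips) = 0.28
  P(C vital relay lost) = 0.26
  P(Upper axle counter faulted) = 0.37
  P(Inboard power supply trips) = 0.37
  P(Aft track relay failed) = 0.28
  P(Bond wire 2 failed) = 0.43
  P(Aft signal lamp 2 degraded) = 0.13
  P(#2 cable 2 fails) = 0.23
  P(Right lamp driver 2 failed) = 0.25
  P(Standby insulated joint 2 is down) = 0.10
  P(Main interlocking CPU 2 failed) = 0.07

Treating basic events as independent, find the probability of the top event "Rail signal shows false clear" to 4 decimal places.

P(Detection branch lost) [AND] = 0.08 × 0.05 × 0.28 = 0.001120
P(Signal drive unavailable) [AND] = 0.37 × 0.28 = 0.103600
P(Vital path unavailable) [OR] = 1 − (1−0.26) × (1−0.37) × (1−0.103600) = 0.582098
P(Power stage unavailable) [AND] = 0.28 × 0.582098 = 0.162987
P(Interlocking logic fails) [AND] = 0.13 × 0.23 × 0.25 = 0.007475
P(Track circuit inoperative) [OR] = 1 − (1−0.43) × (1−0.007475) × (1−0.10) × (1−0.07) = 0.526476
P(Detection branch 2 unavailable) [OR] = 1 − (1−0.06) × (1−0.41) × (1−0.162987) × (1−0.526476) = 0.780187
P(Rail signal shows false clear) [OR] = 1 − (1−0.001120) × (1−0.780187) = 0.780433
Rounded to 4 decimal places: P(Rail signal shows false clear) ≈ 0.7804.

0.7804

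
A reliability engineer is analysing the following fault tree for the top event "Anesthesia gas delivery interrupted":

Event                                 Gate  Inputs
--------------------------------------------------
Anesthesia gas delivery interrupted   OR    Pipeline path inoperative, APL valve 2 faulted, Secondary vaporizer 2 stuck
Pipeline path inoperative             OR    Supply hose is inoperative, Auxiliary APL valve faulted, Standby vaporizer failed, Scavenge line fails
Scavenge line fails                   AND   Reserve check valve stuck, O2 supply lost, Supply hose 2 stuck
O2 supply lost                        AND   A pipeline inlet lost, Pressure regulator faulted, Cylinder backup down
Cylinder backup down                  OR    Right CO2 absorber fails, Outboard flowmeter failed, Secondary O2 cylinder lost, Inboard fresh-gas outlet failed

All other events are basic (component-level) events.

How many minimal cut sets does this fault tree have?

Cylinder backup down [OR]: union of children's cut sets → 4 cut set(s).
O2 supply lost [AND]: one cut set from each child combined → 1 × 1 × 4 = 4 cut set(s).
Scavenge line fails [AND]: one cut set from each child combined → 1 × 4 × 1 = 4 cut set(s).
Pipeline path inoperative [OR]: union of children's cut sets → 7 cut set(s).
Anesthesia gas delivery interrupted [OR]: union of children's cut sets → 9 cut set(s).
Minimal cut sets: {Supply hose is inoperative}; {Auxiliary APL valve faulted}; {Standby vaporizer failed}; {A pipeline inlet lost, Pressure regulator faulted, Reserve check valve stuck, Right CO2 absorber fails, Supply hose 2 stuck}; {A pipeline inlet lost, Outboard flowmeter failed, Pressure regulator faulted, Reserve check valve stuck, Supply hose 2 stuck}; {A pipeline inlet lost, Pressure regulator faulted, Reserve check valve stuck, Secondary O2 cylinder lost, Supply hose 2 stuck}; {A pipeline inlet lost, Inboard fresh-gas outlet failed, Pressure regulator faulted, Reserve check valve stuck, Supply hose 2 stuck}; {APL valve 2 faulted}; {Secondary vaporizer 2 stuck}.

9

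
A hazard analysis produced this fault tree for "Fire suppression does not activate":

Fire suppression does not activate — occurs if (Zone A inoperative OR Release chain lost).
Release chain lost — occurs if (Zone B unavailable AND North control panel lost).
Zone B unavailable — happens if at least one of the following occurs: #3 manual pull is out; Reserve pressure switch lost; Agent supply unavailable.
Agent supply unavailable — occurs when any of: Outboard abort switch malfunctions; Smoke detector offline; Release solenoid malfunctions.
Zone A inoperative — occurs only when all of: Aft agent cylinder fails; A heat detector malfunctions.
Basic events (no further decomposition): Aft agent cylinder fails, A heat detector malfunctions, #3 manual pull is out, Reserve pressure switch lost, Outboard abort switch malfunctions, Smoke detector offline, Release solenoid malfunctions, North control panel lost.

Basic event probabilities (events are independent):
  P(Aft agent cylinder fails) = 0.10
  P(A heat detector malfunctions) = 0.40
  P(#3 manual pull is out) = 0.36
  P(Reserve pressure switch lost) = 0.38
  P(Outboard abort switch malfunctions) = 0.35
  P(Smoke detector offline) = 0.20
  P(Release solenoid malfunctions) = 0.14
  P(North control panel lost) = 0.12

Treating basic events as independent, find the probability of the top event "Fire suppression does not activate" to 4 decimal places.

P(Zone A inoperative) [AND] = 0.10 × 0.40 = 0.040000
P(Agent supply unavailable) [OR] = 1 − (1−0.35) × (1−0.20) × (1−0.14) = 0.552800
P(Zone B unavailable) [OR] = 1 − (1−0.36) × (1−0.38) × (1−0.552800) = 0.822551
P(Release chain lost) [AND] = 0.822551 × 0.12 = 0.098706
P(Fire suppression does not activate) [OR] = 1 − (1−0.040000) × (1−0.098706) = 0.134758
Rounded to 4 decimal places: P(Fire suppression does not activate) ≈ 0.1348.

0.1348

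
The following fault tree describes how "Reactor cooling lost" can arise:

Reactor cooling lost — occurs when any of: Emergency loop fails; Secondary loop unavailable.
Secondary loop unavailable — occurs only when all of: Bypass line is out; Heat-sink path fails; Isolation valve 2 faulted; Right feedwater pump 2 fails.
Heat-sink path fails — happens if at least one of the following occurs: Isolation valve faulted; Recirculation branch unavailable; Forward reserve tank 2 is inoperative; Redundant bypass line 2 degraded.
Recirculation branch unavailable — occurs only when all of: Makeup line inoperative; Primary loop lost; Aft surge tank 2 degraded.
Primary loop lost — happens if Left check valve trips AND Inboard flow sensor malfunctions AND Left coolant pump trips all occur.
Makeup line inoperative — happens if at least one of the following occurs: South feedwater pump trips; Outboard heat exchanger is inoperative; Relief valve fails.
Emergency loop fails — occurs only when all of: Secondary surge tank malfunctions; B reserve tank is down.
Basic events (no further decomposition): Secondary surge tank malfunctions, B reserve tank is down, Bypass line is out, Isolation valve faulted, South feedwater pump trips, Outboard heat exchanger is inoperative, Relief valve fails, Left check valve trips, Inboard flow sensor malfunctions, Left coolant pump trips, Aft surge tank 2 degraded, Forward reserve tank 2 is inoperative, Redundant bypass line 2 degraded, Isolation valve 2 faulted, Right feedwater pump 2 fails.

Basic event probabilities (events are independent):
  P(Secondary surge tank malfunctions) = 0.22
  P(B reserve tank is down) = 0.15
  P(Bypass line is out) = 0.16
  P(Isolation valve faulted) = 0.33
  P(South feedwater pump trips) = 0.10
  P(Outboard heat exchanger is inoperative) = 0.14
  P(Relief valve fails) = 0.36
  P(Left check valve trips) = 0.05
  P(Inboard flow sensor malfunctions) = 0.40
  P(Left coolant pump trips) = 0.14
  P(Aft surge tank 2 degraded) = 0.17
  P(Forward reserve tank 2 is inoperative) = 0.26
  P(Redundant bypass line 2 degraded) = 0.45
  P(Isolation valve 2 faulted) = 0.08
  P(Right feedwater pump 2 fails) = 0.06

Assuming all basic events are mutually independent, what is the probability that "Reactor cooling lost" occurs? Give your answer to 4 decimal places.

0.0335

P(Emergency loop fails) [AND] = 0.22 × 0.15 = 0.033000
P(Makeup line inoperative) [OR] = 1 − (1−0.10) × (1−0.14) × (1−0.36) = 0.504640
P(Primary loop lost) [AND] = 0.05 × 0.40 × 0.14 = 0.002800
P(Recirculation branch unavailable) [AND] = 0.504640 × 0.002800 × 0.17 = 0.000240
P(Heat-sink path fails) [OR] = 1 − (1−0.33) × (1−0.000240) × (1−0.26) × (1−0.45) = 0.727375
P(Secondary loop unavailable) [AND] = 0.16 × 0.727375 × 0.08 × 0.06 = 0.000559
P(Reactor cooling lost) [OR] = 1 − (1−0.033000) × (1−0.000559) = 0.033541
Rounded to 4 decimal places: P(Reactor cooling lost) ≈ 0.0335.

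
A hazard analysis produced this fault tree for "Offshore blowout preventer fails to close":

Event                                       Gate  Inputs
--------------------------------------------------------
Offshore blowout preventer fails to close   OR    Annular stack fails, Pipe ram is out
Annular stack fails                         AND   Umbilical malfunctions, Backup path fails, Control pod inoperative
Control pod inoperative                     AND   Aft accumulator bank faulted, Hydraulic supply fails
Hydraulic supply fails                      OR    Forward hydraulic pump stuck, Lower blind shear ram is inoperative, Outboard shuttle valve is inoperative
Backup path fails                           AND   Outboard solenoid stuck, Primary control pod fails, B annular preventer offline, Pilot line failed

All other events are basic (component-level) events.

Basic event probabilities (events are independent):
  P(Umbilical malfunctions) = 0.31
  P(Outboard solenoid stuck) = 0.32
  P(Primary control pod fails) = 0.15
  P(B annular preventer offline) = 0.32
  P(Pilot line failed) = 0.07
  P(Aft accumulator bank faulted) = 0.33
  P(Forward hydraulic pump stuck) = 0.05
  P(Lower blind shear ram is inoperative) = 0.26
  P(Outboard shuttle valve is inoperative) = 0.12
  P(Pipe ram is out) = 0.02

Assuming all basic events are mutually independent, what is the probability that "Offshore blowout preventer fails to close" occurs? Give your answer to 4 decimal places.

P(Backup path fails) [AND] = 0.32 × 0.15 × 0.32 × 0.07 = 0.001075
P(Hydraulic supply fails) [OR] = 1 − (1−0.05) × (1−0.26) × (1−0.12) = 0.381360
P(Control pod inoperative) [AND] = 0.33 × 0.381360 = 0.125849
P(Annular stack fails) [AND] = 0.31 × 0.001075 × 0.125849 = 0.000042
P(Offshore blowout preventer fails to close) [OR] = 1 − (1−0.000042) × (1−0.02) = 0.020041
Rounded to 4 decimal places: P(Offshore blowout preventer fails to close) ≈ 0.0200.

0.0200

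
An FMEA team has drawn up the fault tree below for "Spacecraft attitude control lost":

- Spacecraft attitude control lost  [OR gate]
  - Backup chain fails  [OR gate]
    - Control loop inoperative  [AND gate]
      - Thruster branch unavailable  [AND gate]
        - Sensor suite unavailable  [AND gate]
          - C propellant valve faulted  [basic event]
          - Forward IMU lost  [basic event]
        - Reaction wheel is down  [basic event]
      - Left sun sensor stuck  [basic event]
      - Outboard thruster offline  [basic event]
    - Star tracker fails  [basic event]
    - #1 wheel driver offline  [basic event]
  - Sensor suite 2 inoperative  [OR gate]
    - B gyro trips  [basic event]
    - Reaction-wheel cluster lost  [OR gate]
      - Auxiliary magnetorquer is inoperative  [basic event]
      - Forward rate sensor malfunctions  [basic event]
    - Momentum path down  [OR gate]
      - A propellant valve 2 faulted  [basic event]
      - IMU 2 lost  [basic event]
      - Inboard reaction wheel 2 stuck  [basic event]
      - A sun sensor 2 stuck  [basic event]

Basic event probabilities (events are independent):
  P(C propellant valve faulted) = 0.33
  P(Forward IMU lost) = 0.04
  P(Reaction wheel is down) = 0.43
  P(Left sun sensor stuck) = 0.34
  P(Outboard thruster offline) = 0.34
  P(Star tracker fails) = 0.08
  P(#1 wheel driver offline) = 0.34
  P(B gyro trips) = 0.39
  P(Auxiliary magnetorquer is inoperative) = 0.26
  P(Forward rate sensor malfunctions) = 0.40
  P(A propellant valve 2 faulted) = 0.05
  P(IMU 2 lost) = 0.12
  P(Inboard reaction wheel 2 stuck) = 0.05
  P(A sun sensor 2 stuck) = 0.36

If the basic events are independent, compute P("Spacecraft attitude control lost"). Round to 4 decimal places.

P(Sensor suite unavailable) [AND] = 0.33 × 0.04 = 0.013200
P(Thruster branch unavailable) [AND] = 0.013200 × 0.43 = 0.005676
P(Control loop inoperative) [AND] = 0.005676 × 0.34 × 0.34 = 0.000656
P(Backup chain fails) [OR] = 1 − (1−0.000656) × (1−0.08) × (1−0.34) = 0.393198
P(Reaction-wheel cluster lost) [OR] = 1 − (1−0.26) × (1−0.40) = 0.556000
P(Momentum path down) [OR] = 1 − (1−0.05) × (1−0.12) × (1−0.05) × (1−0.36) = 0.491712
P(Sensor suite 2 inoperative) [OR] = 1 − (1−0.39) × (1−0.556000) × (1−0.491712) = 0.862335
P(Spacecraft attitude control lost) [OR] = 1 − (1−0.393198) × (1−0.862335) = 0.916465
Rounded to 4 decimal places: P(Spacecraft attitude control lost) ≈ 0.9165.

0.9165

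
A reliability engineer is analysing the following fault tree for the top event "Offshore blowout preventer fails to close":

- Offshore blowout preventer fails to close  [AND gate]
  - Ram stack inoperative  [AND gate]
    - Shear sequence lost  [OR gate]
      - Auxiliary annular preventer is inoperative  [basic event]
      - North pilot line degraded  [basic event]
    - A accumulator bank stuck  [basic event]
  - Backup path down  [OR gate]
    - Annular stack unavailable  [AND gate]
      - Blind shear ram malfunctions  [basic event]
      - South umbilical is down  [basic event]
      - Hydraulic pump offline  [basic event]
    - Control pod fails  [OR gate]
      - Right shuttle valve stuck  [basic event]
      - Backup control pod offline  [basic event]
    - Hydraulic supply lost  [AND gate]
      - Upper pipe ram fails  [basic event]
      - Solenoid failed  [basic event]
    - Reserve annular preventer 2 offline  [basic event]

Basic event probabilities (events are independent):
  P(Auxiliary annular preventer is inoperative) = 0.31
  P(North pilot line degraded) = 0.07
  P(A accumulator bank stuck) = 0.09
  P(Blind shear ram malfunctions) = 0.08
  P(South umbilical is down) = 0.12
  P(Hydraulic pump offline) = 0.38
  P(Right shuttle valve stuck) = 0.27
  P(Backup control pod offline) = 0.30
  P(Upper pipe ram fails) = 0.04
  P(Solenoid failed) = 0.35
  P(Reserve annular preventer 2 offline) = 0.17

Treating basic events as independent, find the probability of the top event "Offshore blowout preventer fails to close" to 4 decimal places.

0.0188

P(Shear sequence lost) [OR] = 1 − (1−0.31) × (1−0.07) = 0.358300
P(Ram stack inoperative) [AND] = 0.358300 × 0.09 = 0.032247
P(Annular stack unavailable) [AND] = 0.08 × 0.12 × 0.38 = 0.003648
P(Control pod fails) [OR] = 1 − (1−0.27) × (1−0.30) = 0.489000
P(Hydraulic supply lost) [AND] = 0.04 × 0.35 = 0.014000
P(Backup path down) [OR] = 1 − (1−0.003648) × (1−0.489000) × (1−0.014000) × (1−0.17) = 0.583333
P(Offshore blowout preventer fails to close) [AND] = 0.032247 × 0.583333 = 0.018811
Rounded to 4 decimal places: P(Offshore blowout preventer fails to close) ≈ 0.0188.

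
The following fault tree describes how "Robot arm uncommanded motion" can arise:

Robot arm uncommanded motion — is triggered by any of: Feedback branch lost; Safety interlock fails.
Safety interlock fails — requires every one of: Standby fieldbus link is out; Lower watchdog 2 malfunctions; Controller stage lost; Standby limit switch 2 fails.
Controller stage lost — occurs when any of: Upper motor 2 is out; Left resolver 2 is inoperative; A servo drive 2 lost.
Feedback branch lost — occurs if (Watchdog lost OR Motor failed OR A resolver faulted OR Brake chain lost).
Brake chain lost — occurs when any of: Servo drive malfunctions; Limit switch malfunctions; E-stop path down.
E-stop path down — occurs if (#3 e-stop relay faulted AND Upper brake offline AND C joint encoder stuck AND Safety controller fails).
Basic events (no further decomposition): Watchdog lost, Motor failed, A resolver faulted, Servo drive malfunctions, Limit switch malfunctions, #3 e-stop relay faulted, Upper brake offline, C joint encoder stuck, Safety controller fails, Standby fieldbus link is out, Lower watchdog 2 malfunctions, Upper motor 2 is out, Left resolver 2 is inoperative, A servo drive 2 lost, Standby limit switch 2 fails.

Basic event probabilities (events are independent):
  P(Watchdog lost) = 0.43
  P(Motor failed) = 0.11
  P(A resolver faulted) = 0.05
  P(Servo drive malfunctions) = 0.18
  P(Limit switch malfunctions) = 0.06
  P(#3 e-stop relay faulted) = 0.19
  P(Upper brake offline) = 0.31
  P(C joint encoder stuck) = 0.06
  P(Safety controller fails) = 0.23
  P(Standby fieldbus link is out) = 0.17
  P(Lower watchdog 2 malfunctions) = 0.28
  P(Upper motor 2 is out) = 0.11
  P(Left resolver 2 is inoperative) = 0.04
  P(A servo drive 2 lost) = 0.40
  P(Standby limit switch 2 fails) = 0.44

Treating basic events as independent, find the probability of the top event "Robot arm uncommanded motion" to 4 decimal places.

0.6326

P(E-stop path down) [AND] = 0.19 × 0.31 × 0.06 × 0.23 = 0.000813
P(Brake chain lost) [OR] = 1 − (1−0.18) × (1−0.06) × (1−0.000813) = 0.229827
P(Feedback branch lost) [OR] = 1 − (1−0.43) × (1−0.11) × (1−0.05) × (1−0.229827) = 0.628827
P(Controller stage lost) [OR] = 1 − (1−0.11) × (1−0.04) × (1−0.40) = 0.487360
P(Safety interlock fails) [AND] = 0.17 × 0.28 × 0.487360 × 0.44 = 0.010207
P(Robot arm uncommanded motion) [OR] = 1 − (1−0.628827) × (1−0.010207) = 0.632616
Rounded to 4 decimal places: P(Robot arm uncommanded motion) ≈ 0.6326.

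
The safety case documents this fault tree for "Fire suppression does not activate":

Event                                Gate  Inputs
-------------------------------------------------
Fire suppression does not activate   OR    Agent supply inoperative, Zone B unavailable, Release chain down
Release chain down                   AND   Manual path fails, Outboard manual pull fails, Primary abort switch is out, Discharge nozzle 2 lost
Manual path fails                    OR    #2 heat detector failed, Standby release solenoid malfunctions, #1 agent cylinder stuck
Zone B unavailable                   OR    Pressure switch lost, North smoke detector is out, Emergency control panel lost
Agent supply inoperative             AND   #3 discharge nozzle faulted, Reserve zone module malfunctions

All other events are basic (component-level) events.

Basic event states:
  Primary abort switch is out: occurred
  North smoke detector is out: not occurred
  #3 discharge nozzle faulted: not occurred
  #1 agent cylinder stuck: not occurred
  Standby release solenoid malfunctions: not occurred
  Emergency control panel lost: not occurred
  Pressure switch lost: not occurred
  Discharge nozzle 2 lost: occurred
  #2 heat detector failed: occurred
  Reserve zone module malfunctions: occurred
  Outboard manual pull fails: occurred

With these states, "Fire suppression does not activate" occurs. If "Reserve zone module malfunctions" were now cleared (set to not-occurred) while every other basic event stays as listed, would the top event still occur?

Yes

Counterfactual: set "Reserve zone module malfunctions" to not occurred.
Agent supply inoperative [AND]: #3 discharge nozzle faulted=not, Reserve zone module malfunctions=not → not all inputs occur → does not occur.
Zone B unavailable [OR]: Pressure switch lost=not, North smoke detector is out=not, Emergency control panel lost=not → no input occurs → does not occur.
Manual path fails [OR]: #2 heat detector failed=occurs, Standby release solenoid malfunctions=not, #1 agent cylinder stuck=not → at least one input occurs → occurs.
Release chain down [AND]: Manual path fails=occurs, Outboard manual pull fails=occurs, Primary abort switch is out=occurs, Discharge nozzle 2 lost=occurs → all inputs occur → occurs.
Fire suppression does not activate [OR]: Agent supply inoperative=not, Zone B unavailable=not, Release chain down=occurs → at least one input occurs → occurs.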